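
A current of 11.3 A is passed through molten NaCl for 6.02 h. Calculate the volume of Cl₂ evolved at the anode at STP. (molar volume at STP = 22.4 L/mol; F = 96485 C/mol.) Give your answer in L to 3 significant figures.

Q = It = 11.3 × 21672 = 2.449×10^5 C
n(e⁻) = Q/F = 2.449×10^5/96485 = 2.538 mol
2Cl⁻ → Cl₂ + 2e⁻, so n(Cl₂) = 2.538 / 2 = 1.269 mol
V = 1.269 × 22.4 = 28.43 L

28.4 L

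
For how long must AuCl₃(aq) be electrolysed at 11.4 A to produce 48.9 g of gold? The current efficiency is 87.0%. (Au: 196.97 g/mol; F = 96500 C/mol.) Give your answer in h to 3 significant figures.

n(Au) = 48.9 / 196.97 = 0.2483 mol
Au³⁺ + 3e⁻ → Au, so n(e⁻) = 3 × 0.2483 = 0.7449 mol
Q = 0.7449 × 96500 / 0.870 = 82620 C
t = Q / I = 82620 / 11.4 = 7247 s = 2.01 h

2.01 h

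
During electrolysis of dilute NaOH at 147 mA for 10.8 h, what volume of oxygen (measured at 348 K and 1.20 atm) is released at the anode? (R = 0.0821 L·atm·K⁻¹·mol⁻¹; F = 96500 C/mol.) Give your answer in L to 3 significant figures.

Q = It = 0.147 × 38880 = 5715 C
n(e⁻) = Q/F = 5715/96500 = 0.05922 mol
2H₂O → O₂ + 4H⁺ + 4e⁻, so n(O₂) = 0.05922 / 4 = 0.01481 mol
V = nRT/P = 0.01481 × 0.0821 × 348 / 1.20 = 0.3526 L

0.353 L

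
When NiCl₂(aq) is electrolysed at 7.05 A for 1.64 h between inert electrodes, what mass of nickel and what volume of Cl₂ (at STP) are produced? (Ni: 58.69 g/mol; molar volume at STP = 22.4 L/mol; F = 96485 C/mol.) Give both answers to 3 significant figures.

12.7 g Ni; 4.83 L Cl₂

Q = 7.05 × 5904 = 41620 C; n(e⁻) = 41620 / 96485 = 0.4314 mol
Cathode: Ni²⁺ + 2e⁻ → Ni → n(Ni) = 0.4314/2 = 0.2157 mol → 12.7 g
Anode: 2Cl⁻ → Cl₂ + 2e⁻ → n(Cl₂) = 0.4314/2 = 0.2157 mol → 4.83 L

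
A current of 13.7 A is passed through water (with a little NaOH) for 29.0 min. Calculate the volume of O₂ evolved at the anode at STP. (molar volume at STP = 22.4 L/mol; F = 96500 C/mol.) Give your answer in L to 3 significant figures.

1.38 L

Q = 13.7 A × 1740 s = 23840 C
n(e⁻) = Q/F = 23840/96500 = 0.2470 mol
2H₂O → O₂ + 4H⁺ + 4e⁻, so n(O₂) = 0.2470 / 4 = 0.06175 mol
V = 0.06175 × 22.4 = 1.383 L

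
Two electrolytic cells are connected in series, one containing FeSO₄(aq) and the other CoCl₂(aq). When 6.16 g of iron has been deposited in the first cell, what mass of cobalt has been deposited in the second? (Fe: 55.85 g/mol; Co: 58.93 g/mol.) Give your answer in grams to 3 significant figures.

n(Fe) = 6.16 / 55.85 = 0.1103 mol
Fe²⁺ + 2e⁻ → Fe, so n(e⁻) = 2 × 0.1103 = 0.2206 mol
Since the cells are in series, n(e⁻) in the Co cell is also 0.2206 mol.
Co²⁺ + 2e⁻ → Co, so n(Co) = 0.2206 / 2 = 0.1103 mol
m(Co) = 0.1103 × 58.93 = 6.50 g

6.50 g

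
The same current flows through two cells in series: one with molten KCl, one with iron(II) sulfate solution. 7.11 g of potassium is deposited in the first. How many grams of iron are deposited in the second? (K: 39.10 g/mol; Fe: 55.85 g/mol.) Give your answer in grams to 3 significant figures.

5.08 g

n(K) = 7.11 / 39.10 = 0.1818 mol
K⁺ + e⁻ → K, so n(e⁻) = 0.1818 mol
In series, the same 0.1818 mol of electrons flows through the second cell.
Fe²⁺ + 2e⁻ → Fe, so n(Fe) = 0.1818 / 2 = 0.09090 mol
m(Fe) = 0.09090 × 55.85 = 5.08 g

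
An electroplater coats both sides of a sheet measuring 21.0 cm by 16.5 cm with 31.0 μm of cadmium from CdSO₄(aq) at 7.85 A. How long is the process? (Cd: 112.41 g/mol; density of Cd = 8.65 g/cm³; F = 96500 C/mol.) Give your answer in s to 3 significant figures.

Plated area = 2 × 21.0 × 16.5 = 693.0 cm²
Volume = 693.0 × 31.0×10⁻⁴ cm = 2.148 cm³
m(Cd) = 2.148 × 8.65 = 18.58 g
n(Cd) = 18.58 / 112.41 = 0.1653 mol; n(e⁻) = 2 × 0.1653 = 0.3306 mol
Q = 0.3306 × 96500 = 31900 C
t = 31900 / 7.85 = 4064 s

4060 s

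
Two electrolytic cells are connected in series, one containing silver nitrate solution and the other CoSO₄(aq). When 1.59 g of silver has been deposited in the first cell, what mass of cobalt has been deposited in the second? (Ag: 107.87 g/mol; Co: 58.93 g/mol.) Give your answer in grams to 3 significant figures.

0.434 g

n(Ag) = 1.59 / 107.87 = 0.01474 mol
Ag⁺ + e⁻ → Ag, so n(e⁻) = 0.01474 mol
Same current for the same time ⇒ same n(e⁻) = 0.01474 mol in both cells.
Co²⁺ + 2e⁻ → Co, so n(Co) = 0.01474 / 2 = 0.007370 mol
m(Co) = 0.007370 × 58.93 = 0.434 g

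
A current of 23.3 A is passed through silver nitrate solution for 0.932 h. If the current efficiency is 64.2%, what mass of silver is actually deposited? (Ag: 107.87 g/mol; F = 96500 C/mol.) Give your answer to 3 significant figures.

56.1 g

Q = 23.3 × 3355.2 = 78180 C
n(e⁻) = 78180 / 96500 = 0.8102 mol
Ag⁺ + e⁻ → Ag, so theoretical m(Ag) = 0.8102 × 107.87 = 87.40 g
Actual mass = 64.2% × 87.40 = 56.1 g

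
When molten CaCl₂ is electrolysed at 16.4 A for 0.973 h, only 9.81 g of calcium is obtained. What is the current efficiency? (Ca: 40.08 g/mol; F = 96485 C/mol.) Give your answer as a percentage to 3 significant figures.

82.2%

Q = 16.4 × 3502.8 = 57450 C
n(e⁻) = 57450 / 96485 = 0.5954 mol
Ca²⁺ + 2e⁻ → Ca, so theoretical n(Ca) = 0.2977 mol → 11.93 g
Efficiency = 9.81 / 11.93 = 0.8223 = 82.2%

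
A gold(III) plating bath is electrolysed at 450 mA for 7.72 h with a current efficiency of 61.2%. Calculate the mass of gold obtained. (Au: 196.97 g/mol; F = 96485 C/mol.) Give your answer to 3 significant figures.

Q = 0.450 × 27792 = 12510 C
n(e⁻) = 12510 / 96485 = 0.1297 mol
Au³⁺ + 3e⁻ → Au, so theoretical m(Au) = 0.04323 × 196.97 = 8.515 g
Actual mass = 61.2% × 8.515 = 5.21 g

5.21 g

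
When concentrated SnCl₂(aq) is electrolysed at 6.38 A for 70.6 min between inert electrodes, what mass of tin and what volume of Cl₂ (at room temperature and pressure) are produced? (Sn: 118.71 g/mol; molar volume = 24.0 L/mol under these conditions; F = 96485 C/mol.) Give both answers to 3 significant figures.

Q = 6.38 × 4236 = 27030 C; n(e⁻) = 27030 / 96485 = 0.2801 mol
Cathode: Sn²⁺ + 2e⁻ → Sn → n(Sn) = 0.2801/2 = 0.1401 mol → 16.6 g
Anode: 2Cl⁻ → Cl₂ + 2e⁻ → n(Cl₂) = 0.2801/2 = 0.1401 mol → 3.36 L

16.6 g Sn; 3.36 L Cl₂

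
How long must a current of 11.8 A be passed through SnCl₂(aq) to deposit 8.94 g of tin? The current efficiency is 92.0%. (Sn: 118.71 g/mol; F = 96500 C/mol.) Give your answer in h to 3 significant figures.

0.372 h

n(Sn) = 8.94 / 118.71 = 0.07531 mol
Sn²⁺ + 2e⁻ → Sn, so n(e⁻) = 2 × 0.07531 = 0.1506 mol
Q = 0.1506 × 96500 / 0.920 = 15800 C
t = Q / I = 15800 / 11.8 = 1339 s = 0.372 h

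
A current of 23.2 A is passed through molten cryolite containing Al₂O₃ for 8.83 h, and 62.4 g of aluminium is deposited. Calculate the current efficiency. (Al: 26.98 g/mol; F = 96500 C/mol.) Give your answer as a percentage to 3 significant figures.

90.8%

Q = 23.2 × 31788 = 7.375×10^5 C
n(e⁻) = 7.375×10^5 / 96500 = 7.642 mol
Al³⁺ + 3e⁻ → Al, so theoretical n(Al) = 2.547 mol → 68.72 g
Efficiency = 62.4 / 68.72 = 0.9080 = 90.8%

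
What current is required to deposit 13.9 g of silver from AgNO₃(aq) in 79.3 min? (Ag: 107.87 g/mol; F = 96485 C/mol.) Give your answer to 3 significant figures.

n(Ag) = 13.9 / 107.87 = 0.1289 mol
Ag⁺ + e⁻ → Ag, so n(e⁻) = 0.1289 mol
Q = 0.1289 × 96485 = 12440 C
I = Q / t = 12440 / 4758 s = 2.61 A

2.61 A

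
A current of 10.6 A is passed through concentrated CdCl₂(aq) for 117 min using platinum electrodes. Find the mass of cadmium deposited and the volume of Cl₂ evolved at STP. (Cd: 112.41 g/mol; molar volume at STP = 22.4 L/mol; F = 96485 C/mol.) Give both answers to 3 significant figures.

43.3 g Cd; 8.64 L Cl₂

Q = 10.6 × 7020 = 74410 C; n(e⁻) = 74410 / 96485 = 0.7712 mol
Cathode: Cd²⁺ + 2e⁻ → Cd → n(Cd) = 0.7712/2 = 0.3856 mol → 43.3 g
Anode: 2Cl⁻ → Cl₂ + 2e⁻ → n(Cl₂) = 0.7712/2 = 0.3856 mol → 8.64 L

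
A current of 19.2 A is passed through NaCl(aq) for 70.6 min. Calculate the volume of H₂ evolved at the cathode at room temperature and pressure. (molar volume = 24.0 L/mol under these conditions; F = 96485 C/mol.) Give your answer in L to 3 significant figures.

10.1 L

Q = It = 19.2 × 4236 = 81330 C
n(e⁻) = Q/F = 81330/96485 = 0.8429 mol
2H⁺ + 2e⁻ → H₂, so n(H₂) = 0.8429 / 2 = 0.4215 mol
V = 0.4215 × 24.0 = 10.12 L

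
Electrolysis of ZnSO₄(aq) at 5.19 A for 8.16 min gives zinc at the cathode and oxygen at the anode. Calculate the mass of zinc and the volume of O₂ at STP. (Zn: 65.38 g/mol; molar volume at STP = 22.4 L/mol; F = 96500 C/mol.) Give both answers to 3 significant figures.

0.861 g Zn; 0.147 L O₂

Q = 5.19 × 489.6 = 2541 C; n(e⁻) = 2541 / 96500 = 0.02633 mol
Cathode: Zn²⁺ + 2e⁻ → Zn → n(Zn) = 0.02633/2 = 0.01317 mol → 0.861 g
Anode: 2H₂O → O₂ + 4H⁺ + 4e⁻ → n(O₂) = 0.02633/4 = 0.006583 mol → 0.147 L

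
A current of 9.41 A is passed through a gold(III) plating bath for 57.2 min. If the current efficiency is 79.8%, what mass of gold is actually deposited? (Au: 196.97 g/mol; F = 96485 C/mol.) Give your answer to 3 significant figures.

Q = 9.41 × 3432 = 32300 C
n(e⁻) = 32300 / 96485 = 0.3348 mol
Au³⁺ + 3e⁻ → Au, so theoretical m(Au) = 0.1116 × 196.97 = 21.98 g
Actual mass = 79.8% × 21.98 = 17.5 g

17.5 g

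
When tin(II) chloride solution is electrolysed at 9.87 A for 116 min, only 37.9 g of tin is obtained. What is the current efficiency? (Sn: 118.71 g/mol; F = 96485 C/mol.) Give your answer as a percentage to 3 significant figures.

89.7%

Q = 9.87 × 6960 = 68700 C
n(e⁻) = 68700 / 96485 = 0.7120 mol
Sn²⁺ + 2e⁻ → Sn, so theoretical n(Sn) = 0.3560 mol → 42.26 g
Efficiency = 37.9 / 42.26 = 0.8968 = 89.7%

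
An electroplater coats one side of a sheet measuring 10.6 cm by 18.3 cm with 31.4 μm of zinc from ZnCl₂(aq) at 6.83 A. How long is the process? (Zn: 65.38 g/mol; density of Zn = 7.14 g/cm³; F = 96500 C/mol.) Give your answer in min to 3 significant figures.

Plated area = 10.6 × 18.3 = 194.0 cm²
Volume = 194.0 × 31.4×10⁻⁴ cm = 0.6092 cm³
m(Zn) = 0.6092 × 7.14 = 4.350 g
n(Zn) = 4.350 / 65.38 = 0.06653 mol; n(e⁻) = 2 × 0.06653 = 0.1331 mol
Q = 0.1331 × 96500 = 12840 C
t = 12840 / 6.83 = 1880 s = 31.3 min

31.3 min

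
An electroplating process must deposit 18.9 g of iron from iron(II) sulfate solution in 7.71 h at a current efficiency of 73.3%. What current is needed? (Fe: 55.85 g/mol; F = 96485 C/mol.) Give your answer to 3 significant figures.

3.21 A

n(Fe) = 18.9 / 55.85 = 0.3384 mol
Fe²⁺ + 2e⁻ → Fe, so n(e⁻) = 2 × 0.3384 = 0.6768 mol
Q = 0.6768 × 96485 / 0.733 = 89090 C
I = Q / t = 89090 / 27756 s = 3.21 A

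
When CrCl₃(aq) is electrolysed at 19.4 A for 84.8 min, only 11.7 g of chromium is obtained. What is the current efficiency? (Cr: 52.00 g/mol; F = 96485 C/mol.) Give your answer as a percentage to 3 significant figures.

66.0%

Q = 19.4 × 5088 = 98710 C
n(e⁻) = 98710 / 96485 = 1.023 mol
Cr³⁺ + 3e⁻ → Cr, so theoretical n(Cr) = 0.3410 mol → 17.73 g
Efficiency = 11.7 / 17.73 = 0.6599 = 66.0%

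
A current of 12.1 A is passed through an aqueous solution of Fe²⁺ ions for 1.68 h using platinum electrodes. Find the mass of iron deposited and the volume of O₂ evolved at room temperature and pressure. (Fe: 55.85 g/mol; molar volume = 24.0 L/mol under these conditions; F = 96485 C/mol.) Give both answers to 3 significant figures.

21.2 g Fe; 4.55 L O₂

Q = 12.1 × 6048 = 73180 C; n(e⁻) = 73180 / 96485 = 0.7585 mol
Cathode: Fe²⁺ + 2e⁻ → Fe → n(Fe) = 0.7585/2 = 0.3793 mol → 21.2 g
Anode: 2H₂O → O₂ + 4H⁺ + 4e⁻ → n(O₂) = 0.7585/4 = 0.1896 mol → 4.55 L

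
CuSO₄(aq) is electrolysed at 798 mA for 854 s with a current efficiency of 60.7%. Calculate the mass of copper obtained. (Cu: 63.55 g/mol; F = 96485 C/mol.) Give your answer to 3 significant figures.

Q = 0.798 × 854 = 681.5 C
n(e⁻) = 681.5 / 96485 = 0.007063 mol
Cu²⁺ + 2e⁻ → Cu, so theoretical m(Cu) = 0.003532 × 63.55 = 0.2245 g
Actual mass = 60.7% × 0.2245 = 0.136 g

0.136 g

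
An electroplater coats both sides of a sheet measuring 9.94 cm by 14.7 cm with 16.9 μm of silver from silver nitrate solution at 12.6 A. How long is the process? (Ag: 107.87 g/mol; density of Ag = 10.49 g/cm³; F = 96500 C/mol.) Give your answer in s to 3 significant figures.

Plated area = 2 × 9.94 × 14.7 = 292.2 cm²
Volume = 292.2 × 16.9×10⁻⁴ cm = 0.4938 cm³
m(Ag) = 0.4938 × 10.49 = 5.180 g
n(Ag) = 5.180 / 107.87 = 0.04802 mol; n(e⁻) = 0.04802 mol
Q = 0.04802 × 96500 = 4634 C
t = 4634 / 12.6 = 367.8 s

368 s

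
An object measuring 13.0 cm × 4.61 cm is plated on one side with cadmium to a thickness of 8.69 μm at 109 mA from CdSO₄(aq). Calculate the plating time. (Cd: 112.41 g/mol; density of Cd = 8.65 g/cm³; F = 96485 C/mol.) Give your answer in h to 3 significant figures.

1.97 h

Plated area = 13.0 × 4.61 = 59.93 cm²
Volume = 59.93 × 8.69×10⁻⁴ cm = 0.05208 cm³
m(Cd) = 0.05208 × 8.65 = 0.4505 g
n(Cd) = 0.4505 / 112.41 = 0.004008 mol; n(e⁻) = 2 × 0.004008 = 0.008016 mol
Q = 0.008016 × 96485 = 773.4 C
t = 773.4 / 0.109 = 7095 s = 1.97 h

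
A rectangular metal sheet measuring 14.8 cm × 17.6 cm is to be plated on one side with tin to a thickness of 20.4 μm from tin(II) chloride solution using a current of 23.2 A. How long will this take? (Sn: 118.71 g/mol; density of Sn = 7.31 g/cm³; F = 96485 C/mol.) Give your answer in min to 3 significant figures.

4.54 min

Plated area = 14.8 × 17.6 = 260.5 cm²
Volume = 260.5 × 20.4×10⁻⁴ cm = 0.5314 cm³
m(Sn) = 0.5314 × 7.31 = 3.885 g
n(Sn) = 3.885 / 118.71 = 0.03273 mol; n(e⁻) = 2 × 0.03273 = 0.06546 mol
Q = 0.06546 × 96485 = 6316 C
t = 6316 / 23.2 = 272.2 s = 4.54 min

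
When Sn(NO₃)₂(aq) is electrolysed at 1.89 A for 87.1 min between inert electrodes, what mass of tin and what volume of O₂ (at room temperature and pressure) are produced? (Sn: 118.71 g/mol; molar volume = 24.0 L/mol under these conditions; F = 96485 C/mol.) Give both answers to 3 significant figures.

6.08 g Sn; 0.614 L O₂

Q = 1.89 × 5226 = 9877 C; n(e⁻) = 9877 / 96485 = 0.1024 mol
Cathode: Sn²⁺ + 2e⁻ → Sn → n(Sn) = 0.1024/2 = 0.05120 mol → 6.08 g
Anode: 2H₂O → O₂ + 4H⁺ + 4e⁻ → n(O₂) = 0.1024/4 = 0.02560 mol → 0.614 L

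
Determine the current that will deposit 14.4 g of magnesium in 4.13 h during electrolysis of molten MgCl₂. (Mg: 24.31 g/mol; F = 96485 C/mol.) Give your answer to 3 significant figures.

n(Mg) = 14.4 / 24.31 = 0.5923 mol
Mg²⁺ + 2e⁻ → Mg, so n(e⁻) = 2 × 0.5923 = 1.185 mol
Q = 1.185 × 96485 = 1.143×10^5 C
I = Q / t = 1.143×10^5 / 14868 s = 7.69 A

7.69 A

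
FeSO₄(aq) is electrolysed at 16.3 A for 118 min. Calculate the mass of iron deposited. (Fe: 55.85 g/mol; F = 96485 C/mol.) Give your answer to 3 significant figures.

Charge passed = 16.3 × 7080 = 1.154×10^5 C
n(e⁻) = Q/F = 1.154×10^5/96485 = 1.196 mol
Fe²⁺ + 2e⁻ → Fe, so n(Fe) = 1.196 / 2 = 0.5980 mol
m = 0.5980 × 55.85 = 33.4 g

33.4 g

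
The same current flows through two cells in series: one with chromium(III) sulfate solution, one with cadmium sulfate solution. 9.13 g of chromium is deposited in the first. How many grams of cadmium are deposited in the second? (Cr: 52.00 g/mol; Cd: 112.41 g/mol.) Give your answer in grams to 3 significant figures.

29.6 g

n(Cr) = 9.13 / 52.00 = 0.1756 mol
Cr³⁺ + 3e⁻ → Cr, so n(e⁻) = 3 × 0.1756 = 0.5268 mol
Same current for the same time ⇒ same n(e⁻) = 0.5268 mol in both cells.
Cd²⁺ + 2e⁻ → Cd, so n(Cd) = 0.5268 / 2 = 0.2634 mol
m(Cd) = 0.2634 × 112.41 = 29.6 g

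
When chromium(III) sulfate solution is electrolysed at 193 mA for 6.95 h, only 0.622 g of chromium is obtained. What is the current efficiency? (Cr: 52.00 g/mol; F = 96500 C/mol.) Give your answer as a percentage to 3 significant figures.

71.7%

Q = 0.193 × 25020 = 4829 C
n(e⁻) = 4829 / 96500 = 0.05004 mol
Cr³⁺ + 3e⁻ → Cr, so theoretical n(Cr) = 0.01668 mol → 0.8674 g
Efficiency = 0.622 / 0.8674 = 0.7171 = 71.7%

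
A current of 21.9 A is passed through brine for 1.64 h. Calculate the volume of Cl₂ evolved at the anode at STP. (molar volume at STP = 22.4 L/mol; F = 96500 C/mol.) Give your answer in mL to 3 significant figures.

Q = 21.9 A × 5904 s = 1.293×10^5 C
Moles of electrons = 1.293×10^5 / 96500 = 1.340 mol
2Cl⁻ → Cl₂ + 2e⁻, so n(Cl₂) = 1.340 / 2 = 0.6700 mol
V = 0.6700 × 22.4 = 15.01 L
= 15000 mL

15000 mL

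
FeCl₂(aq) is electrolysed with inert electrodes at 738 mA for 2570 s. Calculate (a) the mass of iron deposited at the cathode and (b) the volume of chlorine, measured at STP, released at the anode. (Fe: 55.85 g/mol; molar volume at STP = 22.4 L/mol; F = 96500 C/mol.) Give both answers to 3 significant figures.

0.549 g Fe; 0.220 L Cl₂

Q = 0.738 × 2570 = 1897 C; n(e⁻) = 1897 / 96500 = 0.01966 mol
Cathode: Fe²⁺ + 2e⁻ → Fe → n(Fe) = 0.01966/2 = 0.009830 mol → 0.549 g
Anode: 2Cl⁻ → Cl₂ + 2e⁻ → n(Cl₂) = 0.01966/2 = 0.009830 mol → 0.220 L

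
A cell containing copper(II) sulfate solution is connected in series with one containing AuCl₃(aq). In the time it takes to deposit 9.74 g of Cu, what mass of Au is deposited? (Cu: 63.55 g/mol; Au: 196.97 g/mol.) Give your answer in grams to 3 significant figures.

20.1 g

n(Cu) = 9.74 / 63.55 = 0.1533 mol
Cu²⁺ + 2e⁻ → Cu, so n(e⁻) = 2 × 0.1533 = 0.3066 mol
Same current for the same time ⇒ same n(e⁻) = 0.3066 mol in both cells.
Au³⁺ + 3e⁻ → Au, so n(Au) = 0.3066 / 3 = 0.1022 mol
m(Au) = 0.1022 × 196.97 = 20.1 g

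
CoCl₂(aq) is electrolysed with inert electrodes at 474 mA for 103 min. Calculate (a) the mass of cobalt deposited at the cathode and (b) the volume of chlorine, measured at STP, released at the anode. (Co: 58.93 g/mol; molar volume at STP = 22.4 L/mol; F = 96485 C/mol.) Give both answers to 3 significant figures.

Q = 0.474 × 6180 = 2929 C; n(e⁻) = 2929 / 96485 = 0.03036 mol
Cathode: Co²⁺ + 2e⁻ → Co → n(Co) = 0.03036/2 = 0.01518 mol → 0.895 g
Anode: 2Cl⁻ → Cl₂ + 2e⁻ → n(Cl₂) = 0.03036/2 = 0.01518 mol → 0.340 L

0.895 g Co; 0.340 L Cl₂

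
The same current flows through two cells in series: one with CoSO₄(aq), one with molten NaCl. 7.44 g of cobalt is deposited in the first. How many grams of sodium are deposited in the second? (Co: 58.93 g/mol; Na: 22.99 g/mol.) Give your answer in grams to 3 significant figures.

n(Co) = 7.44 / 58.93 = 0.1263 mol
Co²⁺ + 2e⁻ → Co, so n(e⁻) = 2 × 0.1263 = 0.2526 mol
The cells are in series, so the same charge (and hence the same n(e⁻) = 0.2526 mol) passes through both.
Na⁺ + e⁻ → Na, so n(Na) = 0.2526 mol
m(Na) = 0.2526 × 22.99 = 5.81 g

5.81 g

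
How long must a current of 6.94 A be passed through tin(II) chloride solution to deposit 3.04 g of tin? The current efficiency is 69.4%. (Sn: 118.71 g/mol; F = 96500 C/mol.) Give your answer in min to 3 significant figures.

n(Sn) = 3.04 / 118.71 = 0.02561 mol
Sn²⁺ + 2e⁻ → Sn, so n(e⁻) = 2 × 0.02561 = 0.05122 mol
Q = 0.05122 × 96500 / 0.694 = 7122 C
t = Q / I = 7122 / 6.94 = 1026 s = 17.1 min

17.1 min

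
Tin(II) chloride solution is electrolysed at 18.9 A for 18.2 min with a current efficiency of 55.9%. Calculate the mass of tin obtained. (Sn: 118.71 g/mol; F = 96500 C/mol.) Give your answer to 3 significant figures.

Q = 18.9 × 1092 = 20640 C
n(e⁻) = 20640 / 96500 = 0.2139 mol
Sn²⁺ + 2e⁻ → Sn, so theoretical m(Sn) = 0.1070 × 118.71 = 12.70 g
Actual mass = 55.9% × 12.70 = 7.10 g

7.10 g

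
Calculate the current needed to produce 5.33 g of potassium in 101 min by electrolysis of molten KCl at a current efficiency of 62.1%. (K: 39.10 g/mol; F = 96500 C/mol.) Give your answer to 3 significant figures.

3.50 A

n(K) = 5.33 / 39.10 = 0.1363 mol
K⁺ + e⁻ → K, so n(e⁻) = 0.1363 mol
Q = 0.1363 × 96500 / 0.621 = 21180 C
I = Q / t = 21180 / 6060 s = 3.50 A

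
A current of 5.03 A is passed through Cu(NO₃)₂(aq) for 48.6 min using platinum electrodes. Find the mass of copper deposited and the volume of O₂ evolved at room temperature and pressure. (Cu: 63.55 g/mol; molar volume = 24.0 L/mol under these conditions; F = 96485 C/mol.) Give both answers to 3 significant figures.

Q = 5.03 × 2916 = 14670 C; n(e⁻) = 14670 / 96485 = 0.1520 mol
Cathode: Cu²⁺ + 2e⁻ → Cu → n(Cu) = 0.1520/2 = 0.07600 mol → 4.83 g
Anode: 2H₂O → O₂ + 4H⁺ + 4e⁻ → n(O₂) = 0.1520/4 = 0.03800 mol → 0.912 L

4.83 g Cu; 0.912 L O₂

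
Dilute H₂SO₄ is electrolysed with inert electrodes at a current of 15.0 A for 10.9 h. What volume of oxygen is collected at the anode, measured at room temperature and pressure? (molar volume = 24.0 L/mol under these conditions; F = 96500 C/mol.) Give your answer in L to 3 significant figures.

Q = It = 15.0 × 39240 = 5.886×10^5 C
Moles of electrons = 5.886×10^5 / 96500 = 6.099 mol
2H₂O → O₂ + 4H⁺ + 4e⁻, so n(O₂) = 6.099 / 4 = 1.525 mol
V = 1.525 × 24.0 = 36.60 L

36.6 L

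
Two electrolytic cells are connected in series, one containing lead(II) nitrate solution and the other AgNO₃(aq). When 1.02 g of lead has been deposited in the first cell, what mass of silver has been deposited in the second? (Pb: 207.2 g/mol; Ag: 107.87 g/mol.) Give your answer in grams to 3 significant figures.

n(Pb) = 1.02 / 207.2 = 0.004923 mol
Pb²⁺ + 2e⁻ → Pb, so n(e⁻) = 2 × 0.004923 = 0.009846 mol
The cells are in series, so the same charge (and hence the same n(e⁻) = 0.009846 mol) passes through both.
Ag⁺ + e⁻ → Ag, so n(Ag) = 0.009846 mol
m(Ag) = 0.009846 × 107.87 = 1.06 g

1.06 g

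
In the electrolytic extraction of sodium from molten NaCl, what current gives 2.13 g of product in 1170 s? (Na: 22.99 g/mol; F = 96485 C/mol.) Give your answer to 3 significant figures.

n(Na) = 2.13 / 22.99 = 0.09265 mol
Na⁺ + e⁻ → Na, so n(e⁻) = 0.09265 mol
Q = 0.09265 × 96485 = 8939 C
I = Q / t = 8939 / 1170 s = 7.64 A

7.64 A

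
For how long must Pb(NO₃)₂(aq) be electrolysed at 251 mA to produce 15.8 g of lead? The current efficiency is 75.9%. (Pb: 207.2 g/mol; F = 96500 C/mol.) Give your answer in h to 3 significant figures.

n(Pb) = 15.8 / 207.2 = 0.07625 mol
Pb²⁺ + 2e⁻ → Pb, so n(e⁻) = 2 × 0.07625 = 0.1525 mol
Q = 0.1525 × 96500 / 0.759 = 19390 C
t = Q / I = 19390 / 0.251 = 77250 s = 21.5 h

21.5 h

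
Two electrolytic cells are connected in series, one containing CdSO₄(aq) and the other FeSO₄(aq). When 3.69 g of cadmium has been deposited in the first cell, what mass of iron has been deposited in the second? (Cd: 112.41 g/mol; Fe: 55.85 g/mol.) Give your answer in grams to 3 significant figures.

1.83 g

n(Cd) = 3.69 / 112.41 = 0.03283 mol
Cd²⁺ + 2e⁻ → Cd, so n(e⁻) = 2 × 0.03283 = 0.06566 mol
Since the cells are in series, n(e⁻) in the Fe cell is also 0.06566 mol.
Fe²⁺ + 2e⁻ → Fe, so n(Fe) = 0.06566 / 2 = 0.03283 mol
m(Fe) = 0.03283 × 55.85 = 1.83 g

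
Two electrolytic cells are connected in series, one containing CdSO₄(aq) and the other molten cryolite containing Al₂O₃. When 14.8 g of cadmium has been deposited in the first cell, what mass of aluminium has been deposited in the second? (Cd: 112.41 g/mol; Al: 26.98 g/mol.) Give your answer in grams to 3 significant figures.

n(Cd) = 14.8 / 112.41 = 0.1317 mol
Cd²⁺ + 2e⁻ → Cd, so n(e⁻) = 2 × 0.1317 = 0.2634 mol
The cells are in series, so the same charge (and hence the same n(e⁻) = 0.2634 mol) passes through both.
Al³⁺ + 3e⁻ → Al, so n(Al) = 0.2634 / 3 = 0.08780 mol
m(Al) = 0.08780 × 26.98 = 2.37 g

2.37 g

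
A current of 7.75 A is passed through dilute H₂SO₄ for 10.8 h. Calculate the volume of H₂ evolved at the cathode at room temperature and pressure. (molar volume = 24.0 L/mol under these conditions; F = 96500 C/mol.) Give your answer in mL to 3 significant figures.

37500 mL

Q = 7.75 A × 38880 s = 3.013×10^5 C
n(e⁻) = 3.013×10^5 / 96500 = 3.122 mol
2H⁺ + 2e⁻ → H₂, so n(H₂) = 3.122 / 2 = 1.561 mol
V = 1.561 × 24.0 = 37.46 L
= 37500 mL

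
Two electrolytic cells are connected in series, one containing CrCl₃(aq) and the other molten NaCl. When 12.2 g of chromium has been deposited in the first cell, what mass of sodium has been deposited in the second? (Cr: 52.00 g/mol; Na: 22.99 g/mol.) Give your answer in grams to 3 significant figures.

n(Cr) = 12.2 / 52.00 = 0.2346 mol
Cr³⁺ + 3e⁻ → Cr, so n(e⁻) = 3 × 0.2346 = 0.7038 mol
Same current for the same time ⇒ same n(e⁻) = 0.7038 mol in both cells.
Na⁺ + e⁻ → Na, so n(Na) = 0.7038 mol
m(Na) = 0.7038 × 22.99 = 16.2 g

16.2 g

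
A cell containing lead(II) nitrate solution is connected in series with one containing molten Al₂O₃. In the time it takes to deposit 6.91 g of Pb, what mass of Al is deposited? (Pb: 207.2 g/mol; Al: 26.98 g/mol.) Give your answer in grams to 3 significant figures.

0.600 g

n(Pb) = 6.91 / 207.2 = 0.03335 mol
Pb²⁺ + 2e⁻ → Pb, so n(e⁻) = 2 × 0.03335 = 0.06670 mol
Same current for the same time ⇒ same n(e⁻) = 0.06670 mol in both cells.
Al³⁺ + 3e⁻ → Al, so n(Al) = 0.06670 / 3 = 0.02223 mol
m(Al) = 0.02223 × 26.98 = 0.600 g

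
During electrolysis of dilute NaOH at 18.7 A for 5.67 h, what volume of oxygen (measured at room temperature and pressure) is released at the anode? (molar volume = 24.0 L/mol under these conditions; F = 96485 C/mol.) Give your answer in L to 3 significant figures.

23.7 L

Charge passed = 18.7 × 20412 = 3.817×10^5 C
n(e⁻) = 3.817×10^5 / 96485 = 3.956 mol
2H₂O → O₂ + 4H⁺ + 4e⁻, so n(O₂) = 3.956 / 4 = 0.9890 mol
V = 0.9890 × 24.0 = 23.74 L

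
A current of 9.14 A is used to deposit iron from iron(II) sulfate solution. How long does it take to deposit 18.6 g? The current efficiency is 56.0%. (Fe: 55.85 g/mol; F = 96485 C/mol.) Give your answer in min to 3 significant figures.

209 min

n(Fe) = 18.6 / 55.85 = 0.3330 mol
Fe²⁺ + 2e⁻ → Fe, so n(e⁻) = 2 × 0.3330 = 0.6660 mol
Q = 0.6660 × 96485 / 0.560 = 1.147×10^5 C
t = Q / I = 1.147×10^5 / 9.14 = 12550 s = 209 min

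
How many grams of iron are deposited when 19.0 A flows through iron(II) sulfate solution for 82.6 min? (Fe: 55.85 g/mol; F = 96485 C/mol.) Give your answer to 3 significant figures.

27.3 g

Charge passed = 19.0 × 4956 = 94160 C
Moles of electrons = 94160 / 96485 = 0.9759 mol
Fe²⁺ + 2e⁻ → Fe, so n(Fe) = 0.9759 / 2 = 0.4880 mol
m = 0.4880 × 55.85 = 27.3 g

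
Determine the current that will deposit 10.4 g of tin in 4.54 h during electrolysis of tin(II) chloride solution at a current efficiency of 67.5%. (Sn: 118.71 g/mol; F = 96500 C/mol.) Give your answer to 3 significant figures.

n(Sn) = 10.4 / 118.71 = 0.08761 mol
Sn²⁺ + 2e⁻ → Sn, so n(e⁻) = 2 × 0.08761 = 0.1752 mol
Q = 0.1752 × 96500 / 0.675 = 25050 C
I = Q / t = 25050 / 16344 s = 1.53 A

1.53 A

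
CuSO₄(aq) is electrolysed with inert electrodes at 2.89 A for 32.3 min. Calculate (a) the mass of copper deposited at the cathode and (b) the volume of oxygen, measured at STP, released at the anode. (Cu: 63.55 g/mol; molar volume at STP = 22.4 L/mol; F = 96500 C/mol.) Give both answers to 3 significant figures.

Q = 2.89 × 1938 = 5601 C; n(e⁻) = 5601 / 96500 = 0.05804 mol
Cathode: Cu²⁺ + 2e⁻ → Cu → n(Cu) = 0.05804/2 = 0.02902 mol → 1.84 g
Anode: 2H₂O → O₂ + 4H⁺ + 4e⁻ → n(O₂) = 0.05804/4 = 0.01451 mol → 0.325 L

1.84 g Cu; 0.325 L O₂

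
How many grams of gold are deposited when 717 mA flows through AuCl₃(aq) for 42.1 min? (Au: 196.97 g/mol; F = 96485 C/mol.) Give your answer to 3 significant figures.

Charge passed = 0.717 × 2526 = 1811 C
n(e⁻) = 1811 / 96485 = 0.01877 mol
Au³⁺ + 3e⁻ → Au, so n(Au) = 0.01877 / 3 = 0.006257 mol
m = 0.006257 × 196.97 = 1.23 g

1.23 g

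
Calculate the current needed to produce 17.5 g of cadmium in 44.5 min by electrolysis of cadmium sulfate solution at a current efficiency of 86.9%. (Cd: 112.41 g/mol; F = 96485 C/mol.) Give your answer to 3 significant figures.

12.9 A

n(Cd) = 17.5 / 112.41 = 0.1557 mol
Cd²⁺ + 2e⁻ → Cd, so n(e⁻) = 2 × 0.1557 = 0.3114 mol
Q = 0.3114 × 96485 / 0.869 = 34570 C
I = Q / t = 34570 / 2670 s = 12.9 A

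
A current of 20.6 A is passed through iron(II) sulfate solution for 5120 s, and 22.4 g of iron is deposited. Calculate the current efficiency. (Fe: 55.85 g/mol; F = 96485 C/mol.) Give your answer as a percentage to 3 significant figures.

73.4%

Q = 20.6 × 5120 = 1.055×10^5 C
n(e⁻) = 1.055×10^5 / 96485 = 1.093 mol
Fe²⁺ + 2e⁻ → Fe, so theoretical n(Fe) = 0.5465 mol → 30.52 g
Efficiency = 22.4 / 30.52 = 0.7339 = 73.4%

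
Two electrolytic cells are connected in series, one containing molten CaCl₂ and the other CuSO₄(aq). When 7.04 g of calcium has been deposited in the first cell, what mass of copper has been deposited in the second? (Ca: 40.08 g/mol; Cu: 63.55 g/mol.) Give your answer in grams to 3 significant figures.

11.2 g

n(Ca) = 7.04 / 40.08 = 0.1756 mol
Ca²⁺ + 2e⁻ → Ca, so n(e⁻) = 2 × 0.1756 = 0.3512 mol
In series, the same 0.3512 mol of electrons flows through the second cell.
Cu²⁺ + 2e⁻ → Cu, so n(Cu) = 0.3512 / 2 = 0.1756 mol
m(Cu) = 0.1756 × 63.55 = 11.2 g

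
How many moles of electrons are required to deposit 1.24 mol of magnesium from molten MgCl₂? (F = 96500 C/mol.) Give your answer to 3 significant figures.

2.48 mol

Mg²⁺ + 2e⁻ → Mg, so n(e⁻) = 2 × 1.24 = 2.480 mol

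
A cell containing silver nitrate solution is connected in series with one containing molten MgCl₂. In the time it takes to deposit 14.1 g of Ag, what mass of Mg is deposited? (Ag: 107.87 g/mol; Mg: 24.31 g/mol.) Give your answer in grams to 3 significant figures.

1.59 g

n(Ag) = 14.1 / 107.87 = 0.1307 mol
Ag⁺ + e⁻ → Ag, so n(e⁻) = 0.1307 mol
Since the cells are in series, n(e⁻) in the Mg cell is also 0.1307 mol.
Mg²⁺ + 2e⁻ → Mg, so n(Mg) = 0.1307 / 2 = 0.06535 mol
m(Mg) = 0.06535 × 24.31 = 1.59 g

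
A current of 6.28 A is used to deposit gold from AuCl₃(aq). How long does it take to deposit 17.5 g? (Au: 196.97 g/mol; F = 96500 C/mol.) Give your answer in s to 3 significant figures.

4100 s

n(Au) = 17.5 / 196.97 = 0.08885 mol
Au³⁺ + 3e⁻ → Au, so n(e⁻) = 3 × 0.08885 = 0.2666 mol
Q = 0.2666 × 96500 = 25730 C
t = Q / I = 25730 / 6.28 = 4097 s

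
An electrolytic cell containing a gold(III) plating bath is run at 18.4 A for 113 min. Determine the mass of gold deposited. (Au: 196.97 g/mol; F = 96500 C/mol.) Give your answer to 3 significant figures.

Q = It = 18.4 × 6780 = 1.248×10^5 C
n(e⁻) = 1.248×10^5 / 96500 = 1.293 mol
Au³⁺ + 3e⁻ → Au, so n(Au) = 1.293 / 3 = 0.4310 mol
m = 0.4310 × 196.97 = 84.9 g

84.9 g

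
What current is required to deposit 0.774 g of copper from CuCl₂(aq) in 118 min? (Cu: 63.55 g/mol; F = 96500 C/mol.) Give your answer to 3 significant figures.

n(Cu) = 0.774 / 63.55 = 0.01218 mol
Cu²⁺ + 2e⁻ → Cu, so n(e⁻) = 2 × 0.01218 = 0.02436 mol
Q = 0.02436 × 96500 = 2351 C
I = Q / t = 2351 / 7080 s = 0.332 A

0.332 A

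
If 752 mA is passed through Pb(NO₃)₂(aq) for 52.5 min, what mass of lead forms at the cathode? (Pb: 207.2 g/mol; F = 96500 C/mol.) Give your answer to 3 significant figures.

Charge passed = 0.752 × 3150 = 2369 C
Moles of electrons = 2369 / 96500 = 0.02455 mol
Pb²⁺ + 2e⁻ → Pb, so n(Pb) = 0.02455 / 2 = 0.01228 mol
m = 0.01228 × 207.2 = 2.54 g

2.54 g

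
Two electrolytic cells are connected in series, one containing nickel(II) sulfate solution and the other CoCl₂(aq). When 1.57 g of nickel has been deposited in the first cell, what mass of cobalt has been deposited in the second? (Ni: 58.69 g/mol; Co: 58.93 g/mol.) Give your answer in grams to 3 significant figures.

1.58 g

n(Ni) = 1.57 / 58.69 = 0.02675 mol
Ni²⁺ + 2e⁻ → Ni, so n(e⁻) = 2 × 0.02675 = 0.05350 mol
The cells are in series, so the same charge (and hence the same n(e⁻) = 0.05350 mol) passes through both.
Co²⁺ + 2e⁻ → Co, so n(Co) = 0.05350 / 2 = 0.02675 mol
m(Co) = 0.02675 × 58.93 = 1.58 g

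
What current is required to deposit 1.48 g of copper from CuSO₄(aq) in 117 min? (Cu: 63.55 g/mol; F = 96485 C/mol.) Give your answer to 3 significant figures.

n(Cu) = 1.48 / 63.55 = 0.02329 mol
Cu²⁺ + 2e⁻ → Cu, so n(e⁻) = 2 × 0.02329 = 0.04658 mol
Q = 0.04658 × 96485 = 4494 C
I = Q / t = 4494 / 7020 s = 0.640 A

0.640 A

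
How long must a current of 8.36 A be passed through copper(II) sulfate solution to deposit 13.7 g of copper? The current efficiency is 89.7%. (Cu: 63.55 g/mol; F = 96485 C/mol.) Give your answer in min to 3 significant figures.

n(Cu) = 13.7 / 63.55 = 0.2156 mol
Cu²⁺ + 2e⁻ → Cu, so n(e⁻) = 2 × 0.2156 = 0.4312 mol
Q = 0.4312 × 96485 / 0.897 = 46380 C
t = Q / I = 46380 / 8.36 = 5548 s = 92.5 min

92.5 min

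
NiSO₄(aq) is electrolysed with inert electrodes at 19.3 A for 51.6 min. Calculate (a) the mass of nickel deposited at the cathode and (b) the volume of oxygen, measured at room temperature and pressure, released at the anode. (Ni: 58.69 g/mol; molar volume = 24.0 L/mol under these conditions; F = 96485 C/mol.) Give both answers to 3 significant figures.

18.2 g Ni; 3.72 L O₂

Q = 19.3 × 3096 = 59750 C; n(e⁻) = 59750 / 96485 = 0.6193 mol
Cathode: Ni²⁺ + 2e⁻ → Ni → n(Ni) = 0.6193/2 = 0.3097 mol → 18.2 g
Anode: 2H₂O → O₂ + 4H⁺ + 4e⁻ → n(O₂) = 0.6193/4 = 0.1548 mol → 3.72 L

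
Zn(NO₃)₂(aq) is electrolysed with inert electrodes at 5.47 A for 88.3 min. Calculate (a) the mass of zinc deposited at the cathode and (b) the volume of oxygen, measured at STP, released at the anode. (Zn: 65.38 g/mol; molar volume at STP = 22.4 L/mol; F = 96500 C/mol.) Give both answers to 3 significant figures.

Q = 5.47 × 5298 = 28980 C; n(e⁻) = 28980 / 96500 = 0.3003 mol
Cathode: Zn²⁺ + 2e⁻ → Zn → n(Zn) = 0.3003/2 = 0.1502 mol → 9.82 g
Anode: 2H₂O → O₂ + 4H⁺ + 4e⁻ → n(O₂) = 0.3003/4 = 0.07508 mol → 1.68 L

9.82 g Zn; 1.68 L O₂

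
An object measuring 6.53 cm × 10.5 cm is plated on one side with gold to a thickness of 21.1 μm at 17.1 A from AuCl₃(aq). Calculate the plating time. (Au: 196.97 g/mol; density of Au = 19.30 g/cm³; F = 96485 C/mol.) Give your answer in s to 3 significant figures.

Plated area = 6.53 × 10.5 = 68.57 cm²
Volume = 68.57 × 21.1×10⁻⁴ cm = 0.1447 cm³
m(Au) = 0.1447 × 19.30 = 2.793 g
n(Au) = 2.793 / 196.97 = 0.01418 mol; n(e⁻) = 3 × 0.01418 = 0.04254 mol
Q = 0.04254 × 96485 = 4104 C
t = 4104 / 17.1 = 240.0 s

240 s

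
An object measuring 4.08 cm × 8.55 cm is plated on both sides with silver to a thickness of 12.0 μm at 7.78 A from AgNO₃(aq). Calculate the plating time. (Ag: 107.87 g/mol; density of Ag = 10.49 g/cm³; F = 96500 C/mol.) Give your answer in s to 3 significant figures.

101 s

Plated area = 2 × 4.08 × 8.55 = 69.77 cm²
Volume = 69.77 × 12.0×10⁻⁴ cm = 0.08372 cm³
m(Ag) = 0.08372 × 10.49 = 0.8782 g
n(Ag) = 0.8782 / 107.87 = 0.008141 mol; n(e⁻) = 0.008141 mol
Q = 0.008141 × 96500 = 785.6 C
t = 785.6 / 7.78 = 101.0 s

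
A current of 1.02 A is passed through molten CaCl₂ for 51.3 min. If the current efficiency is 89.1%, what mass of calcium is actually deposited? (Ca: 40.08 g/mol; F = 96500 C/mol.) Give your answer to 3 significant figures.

Q = 1.02 × 3078 = 3140 C
n(e⁻) = 3140 / 96500 = 0.03254 mol
Ca²⁺ + 2e⁻ → Ca, so theoretical m(Ca) = 0.01627 × 40.08 = 0.6521 g
Actual mass = 89.1% × 0.6521 = 0.581 g

0.581 g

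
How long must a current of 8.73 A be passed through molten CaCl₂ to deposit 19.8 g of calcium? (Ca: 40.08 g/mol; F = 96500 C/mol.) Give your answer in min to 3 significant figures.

n(Ca) = 19.8 / 40.08 = 0.4940 mol
Ca²⁺ + 2e⁻ → Ca, so n(e⁻) = 2 × 0.4940 = 0.9880 mol
Q = 0.9880 × 96500 = 95340 C
t = Q / I = 95340 / 8.73 = 10920 s = 182 min

182 min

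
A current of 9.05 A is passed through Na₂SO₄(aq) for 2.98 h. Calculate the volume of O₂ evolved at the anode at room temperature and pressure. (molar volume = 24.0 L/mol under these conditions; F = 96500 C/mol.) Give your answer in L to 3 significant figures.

6.04 L

Q = 9.05 A × 10728 s = 97090 C
n(e⁻) = 97090 / 96500 = 1.006 mol
2H₂O → O₂ + 4H⁺ + 4e⁻, so n(O₂) = 1.006 / 4 = 0.2515 mol
V = 0.2515 × 24.0 = 6.036 L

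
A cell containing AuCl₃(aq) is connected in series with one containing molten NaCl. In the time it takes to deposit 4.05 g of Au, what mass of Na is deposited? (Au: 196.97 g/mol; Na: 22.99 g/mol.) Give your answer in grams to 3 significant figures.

n(Au) = 4.05 / 196.97 = 0.02056 mol
Au³⁺ + 3e⁻ → Au, so n(e⁻) = 3 × 0.02056 = 0.06168 mol
The cells are in series, so the same charge (and hence the same n(e⁻) = 0.06168 mol) passes through both.
Na⁺ + e⁻ → Na, so n(Na) = 0.06168 mol
m(Na) = 0.06168 × 22.99 = 1.42 g

1.42 g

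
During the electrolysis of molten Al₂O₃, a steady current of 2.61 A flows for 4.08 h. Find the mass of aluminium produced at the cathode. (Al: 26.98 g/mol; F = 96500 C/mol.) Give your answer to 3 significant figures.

Charge passed = 2.61 × 14688 = 38340 C
n(e⁻) = 38340 / 96500 = 0.3973 mol
Al³⁺ + 3e⁻ → Al, so n(Al) = 0.3973 / 3 = 0.1324 mol
m = 0.1324 × 26.98 = 3.57 g

3.57 g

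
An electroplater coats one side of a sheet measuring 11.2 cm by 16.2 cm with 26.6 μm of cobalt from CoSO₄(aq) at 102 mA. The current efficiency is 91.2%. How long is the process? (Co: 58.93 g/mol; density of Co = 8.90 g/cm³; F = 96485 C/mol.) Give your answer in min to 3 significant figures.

Plated area = 11.2 × 16.2 = 181.4 cm²
Volume = 181.4 × 26.6×10⁻⁴ cm = 0.4825 cm³
m(Co) = 0.4825 × 8.90 = 4.294 g
n(Co) = 4.294 / 58.93 = 0.07287 mol; n(e⁻) = 2 × 0.07287 = 0.1457 mol
Q = 0.1457 × 96485 / 0.912 = 15410 C
t = 15410 / 0.102 = 1.511×10^5 s = 2520 min

2520 min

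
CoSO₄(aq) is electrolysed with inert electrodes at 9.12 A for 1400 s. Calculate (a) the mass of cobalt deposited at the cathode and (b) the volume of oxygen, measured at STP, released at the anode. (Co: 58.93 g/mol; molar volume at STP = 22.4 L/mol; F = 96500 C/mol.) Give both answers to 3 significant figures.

3.90 g Co; 0.741 L O₂

Q = 9.12 × 1400 = 12770 C; n(e⁻) = 12770 / 96500 = 0.1323 mol
Cathode: Co²⁺ + 2e⁻ → Co → n(Co) = 0.1323/2 = 0.06615 mol → 3.90 g
Anode: 2H₂O → O₂ + 4H⁺ + 4e⁻ → n(O₂) = 0.1323/4 = 0.03308 mol → 0.741 L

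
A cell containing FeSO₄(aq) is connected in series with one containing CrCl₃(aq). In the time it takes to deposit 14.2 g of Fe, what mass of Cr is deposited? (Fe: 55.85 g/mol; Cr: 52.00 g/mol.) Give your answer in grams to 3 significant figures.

8.81 g

n(Fe) = 14.2 / 55.85 = 0.2543 mol
Fe²⁺ + 2e⁻ → Fe, so n(e⁻) = 2 × 0.2543 = 0.5086 mol
Since the cells are in series, n(e⁻) in the Cr cell is also 0.5086 mol.
Cr³⁺ + 3e⁻ → Cr, so n(Cr) = 0.5086 / 3 = 0.1695 mol
m(Cr) = 0.1695 × 52.00 = 8.81 g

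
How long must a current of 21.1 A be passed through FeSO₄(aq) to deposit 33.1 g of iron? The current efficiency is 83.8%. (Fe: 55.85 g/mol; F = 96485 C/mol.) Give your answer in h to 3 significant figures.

n(Fe) = 33.1 / 55.85 = 0.5927 mol
Fe²⁺ + 2e⁻ → Fe, so n(e⁻) = 2 × 0.5927 = 1.185 mol
Q = 1.185 × 96485 / 0.838 = 1.364×10^5 C
t = Q / I = 1.364×10^5 / 21.1 = 6464 s = 1.80 h

1.80 h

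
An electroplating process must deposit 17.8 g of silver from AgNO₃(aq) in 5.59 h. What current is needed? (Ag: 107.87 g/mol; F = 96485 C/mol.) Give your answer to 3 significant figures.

n(Ag) = 17.8 / 107.87 = 0.1650 mol
Ag⁺ + e⁻ → Ag, so n(e⁻) = 0.1650 mol
Q = 0.1650 × 96485 = 15920 C
I = Q / t = 15920 / 20124 s = 0.791 A

0.791 A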